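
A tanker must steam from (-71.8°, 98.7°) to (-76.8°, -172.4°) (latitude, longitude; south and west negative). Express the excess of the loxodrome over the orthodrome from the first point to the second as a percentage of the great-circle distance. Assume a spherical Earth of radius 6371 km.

10.1%

Great circle: σ = 0.3865 rad → d_gc = Rσ = 2462.3 km
Rhumb: Δφ = -0.0873, Δλ = +1.5516, Δψ = -0.3252, q = Δφ/Δψ = 0.2683 → d_rh = R√(Δφ²+q²Δλ²) = 2710.1 km
Excess = (2710.1 − 2462.3) / 2462.3 = 247.8 / 2462.3 = 10.06% ≈ 10.1%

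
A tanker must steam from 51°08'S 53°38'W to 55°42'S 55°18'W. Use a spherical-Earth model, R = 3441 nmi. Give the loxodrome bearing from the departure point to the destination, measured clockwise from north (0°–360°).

192.3°

Δψ = ln[tan(π/4+φ₂/2)/tan(π/4+φ₁/2)] = -0.1339
Δλ = -0.0291 rad (taken the short way round)
course = atan2(Δλ, Δψ) = 192.26°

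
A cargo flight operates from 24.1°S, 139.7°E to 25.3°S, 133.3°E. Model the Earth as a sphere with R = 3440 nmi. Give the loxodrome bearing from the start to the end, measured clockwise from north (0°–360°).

Meridional parts: M(φ₁)=-0.4336, M(φ₂)=-0.4567 → ΔM = -0.0231;  Δλ = -0.1117 rad
tan C = Δλ / ΔM = +4.8453 → C = 258.34°

258.3°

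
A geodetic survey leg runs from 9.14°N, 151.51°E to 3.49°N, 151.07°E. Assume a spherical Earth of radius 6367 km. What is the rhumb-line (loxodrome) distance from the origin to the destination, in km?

Rhumb course C = atan2(Δλ, Δψ) with Δψ = ln[tan(π/4+φ₂/2)/tan(π/4+φ₁/2)] = -0.0993, Δλ = -0.0077 → C = 184.42°
d = R·|Δφ| / |cos C| = 6367·0.09861 / 0.99702 = 630 km

630 km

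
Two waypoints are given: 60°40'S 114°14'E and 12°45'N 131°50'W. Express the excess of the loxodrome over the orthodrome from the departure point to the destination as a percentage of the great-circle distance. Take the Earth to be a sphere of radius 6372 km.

5.3%

Great circle: σ = 1.9673 rad → d_gc = Rσ = 12535.9 km
Rhumb: Δφ = +1.2814, Δλ = +1.9885, Δψ = +1.5649, q = Δφ/Δψ = 0.8188 → d_rh = R√(Δφ²+q²Δλ²) = 13202.7 km
Excess = (13202.7 − 12535.9) / 12535.9 = 666.8 / 12535.9 = 5.32% ≈ 5.3%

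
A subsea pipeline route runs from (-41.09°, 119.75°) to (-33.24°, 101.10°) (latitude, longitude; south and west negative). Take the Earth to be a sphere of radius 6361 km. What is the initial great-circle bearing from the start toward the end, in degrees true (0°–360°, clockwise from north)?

N = sin Δλ·cos φ₂ = -0.2675;  D = cos φ₁ sin φ₂ − sin φ₁ cos φ₂ cos Δλ = +0.1077
initial course = atan2(N, D) = 291.94°

291.9°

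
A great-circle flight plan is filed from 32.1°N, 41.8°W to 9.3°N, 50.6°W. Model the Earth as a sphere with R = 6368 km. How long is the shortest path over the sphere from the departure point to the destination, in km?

cos σ = sin φ₁ sin φ₂ + cos φ₁ cos φ₂ cos Δλ
      = sin(32.10°)sin(9.30°) + cos(32.10°)cos(9.30°)cos(-8.80°) = 0.9120
σ = 24.214° → d = Rσ = 6368·0.42261 = 2691 km

2691 km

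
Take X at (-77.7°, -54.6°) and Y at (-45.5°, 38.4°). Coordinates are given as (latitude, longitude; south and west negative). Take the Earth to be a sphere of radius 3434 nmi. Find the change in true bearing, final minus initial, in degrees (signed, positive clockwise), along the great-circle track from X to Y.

-87.9°

Initial bearing θ₁ = atan2(sin Δλ cos φ₂, cos φ₁ sin φ₂ − sin φ₁ cos φ₂ cos Δλ) = 105.02°
Final bearing θ₂ = (initial bearing from the destination back to the start) + 180° = 17.07°
Δθ = θ₂ − θ₁ = -87.9°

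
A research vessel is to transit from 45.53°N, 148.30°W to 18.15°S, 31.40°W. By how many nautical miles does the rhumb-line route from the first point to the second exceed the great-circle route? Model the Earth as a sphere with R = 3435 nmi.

166 nmi

Great circle: cos σ = sin φ₁ sin φ₂ + cos φ₁ cos φ₂ cos Δλ,  σ = 2.1217 rad → d_gc = 7288.1 nmi
Rhumb line: Δψ = -1.2167, q = Δφ/Δψ = 0.9135, d_rh = R√(Δφ²+q²Δλ²) = 7453.8 nmi
Excess = 7453.8 − 7288.1 = 165.7 ≈ 166 nmi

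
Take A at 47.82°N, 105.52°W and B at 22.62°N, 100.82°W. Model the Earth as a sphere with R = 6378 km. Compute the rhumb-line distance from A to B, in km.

2837 km

Rhumb course C = atan2(Δλ, Δψ) with Δψ = ln[tan(π/4+φ₂/2)/tan(π/4+φ₁/2)] = -0.5473, Δλ = +0.0820 → C = 171.48°
d = R·|Δφ| / |cos C| = 6378·0.43982 / 0.98895 = 2837 km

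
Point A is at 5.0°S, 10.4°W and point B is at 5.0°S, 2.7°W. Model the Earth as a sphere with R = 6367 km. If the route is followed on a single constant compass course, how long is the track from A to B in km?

Δψ = ln[tan(π/4+φ₂/2)/tan(π/4+φ₁/2)] = +0.0000;  Δφ = +0.0000 rad,  Δλ = +0.1344 rad
Δψ ≈ 0 so q = cos φ₁ = 0.9962
d = R·√(Δφ² + q²Δλ²) = 6367·0.13388 = 852 km

852 km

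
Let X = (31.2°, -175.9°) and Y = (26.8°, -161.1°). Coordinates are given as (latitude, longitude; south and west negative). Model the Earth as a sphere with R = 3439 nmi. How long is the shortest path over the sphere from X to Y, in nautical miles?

Haversine: a = sin²(Δφ/2)+cos φ₁ cos φ₂ sin²(Δλ/2) = 0.01414;  σ = 2·atan2(√a,√(1−a))
σ = 13.658° → d = Rσ = 3439·0.23838 = 820 nmi

820 nmi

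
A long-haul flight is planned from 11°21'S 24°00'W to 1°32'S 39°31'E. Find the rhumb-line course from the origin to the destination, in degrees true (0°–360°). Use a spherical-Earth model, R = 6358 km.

Δψ = ln[tan(π/4+φ₂/2)/tan(π/4+φ₁/2)] = +0.1726
Δλ = +1.1086 rad (taken the short way round)
course = atan2(Δλ, Δψ) = 81.15°

81.1°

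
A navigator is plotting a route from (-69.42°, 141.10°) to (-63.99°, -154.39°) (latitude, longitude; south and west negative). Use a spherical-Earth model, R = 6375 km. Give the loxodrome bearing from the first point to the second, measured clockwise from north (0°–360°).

77.9°

Δψ = ln[tan(π/4+φ₂/2)/tan(π/4+φ₁/2)] = +0.2407
Δλ = +1.1259 rad (taken the short way round)
course = atan2(Δλ, Δψ) = 77.93°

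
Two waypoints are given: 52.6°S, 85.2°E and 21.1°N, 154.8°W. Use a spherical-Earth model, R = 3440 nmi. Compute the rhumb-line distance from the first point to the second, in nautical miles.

7737 nmi

Δψ = ln[tan(π/4+φ₂/2)/tan(π/4+φ₁/2)] = +1.4602;  Δφ = +1.2863 rad,  Δλ = +2.0944 rad
q = Δφ/Δψ = 0.8809
d = R·√(Δφ² + q²Δλ²) = 3440·2.24915 = 7737 nmi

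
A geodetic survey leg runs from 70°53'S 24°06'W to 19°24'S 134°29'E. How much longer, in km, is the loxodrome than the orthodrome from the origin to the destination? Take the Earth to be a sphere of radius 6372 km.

Great circle: cos σ = sin φ₁ sin φ₂ + cos φ₁ cos φ₂ cos Δλ,  σ = 1.5445 rad → d_gc = 9841.7 km
Rhumb line: Δψ = +1.4362, q = Δφ/Δψ = 0.6256, d_rh = R√(Δφ²+q²Δλ²) = 12431.1 km
Excess = 12431.1 − 9841.7 = 2589.4 ≈ 2589 km

2589 km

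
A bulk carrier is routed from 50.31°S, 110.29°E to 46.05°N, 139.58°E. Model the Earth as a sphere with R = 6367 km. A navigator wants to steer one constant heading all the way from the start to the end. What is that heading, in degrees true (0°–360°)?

Δψ = ln[tan(π/4+φ₂/2)/tan(π/4+φ₁/2)] = +1.9267
Δλ = +0.5112 rad (taken the short way round)
course = atan2(Δλ, Δψ) = 14.86°

14.9°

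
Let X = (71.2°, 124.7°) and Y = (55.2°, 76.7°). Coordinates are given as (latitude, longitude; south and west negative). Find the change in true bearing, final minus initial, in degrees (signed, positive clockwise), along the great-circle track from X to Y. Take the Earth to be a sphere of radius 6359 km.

At departure: θ₁ = atan2(sin Δλ cos φ₂, cos φ₁ sin φ₂ − sin φ₁ cos φ₂ cos Δλ) = 257.13°
At arrival: θ₂ = atan2(sin Δλ cos φ₁, −cos φ₂ sin φ₁ + sin φ₂ cos φ₁ cos Δλ) = 213.40°
Δθ = θ₂ − θ₁ = -43.7°

-43.7°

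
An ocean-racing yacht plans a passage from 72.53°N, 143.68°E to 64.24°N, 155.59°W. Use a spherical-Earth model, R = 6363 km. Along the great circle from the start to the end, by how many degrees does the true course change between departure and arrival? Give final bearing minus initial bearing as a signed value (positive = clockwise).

+57.3°

At departure: θ₁ = atan2(sin Δλ cos φ₂, cos φ₁ sin φ₂ − sin φ₁ cos φ₂ cos Δλ) = 79.88°
At arrival: θ₂ = atan2(sin Δλ cos φ₁, −cos φ₂ sin φ₁ + sin φ₂ cos φ₁ cos Δλ) = 137.16°
Δθ = θ₂ − θ₁ = +57.3°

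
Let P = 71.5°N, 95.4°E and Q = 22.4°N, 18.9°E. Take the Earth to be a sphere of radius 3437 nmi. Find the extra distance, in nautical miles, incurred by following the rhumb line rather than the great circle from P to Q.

Great circle: cos σ = sin φ₁ sin φ₂ + cos φ₁ cos φ₂ cos Δλ,  σ = 1.1265 rad → d_gc = 3871.6 nmi
Rhumb line: Δψ = -1.4136, q = Δφ/Δψ = 0.6062, d_rh = R√(Δφ²+q²Δλ²) = 4051.5 nmi
Excess = 4051.5 − 3871.6 = 179.9 ≈ 180 nmi

180 nmi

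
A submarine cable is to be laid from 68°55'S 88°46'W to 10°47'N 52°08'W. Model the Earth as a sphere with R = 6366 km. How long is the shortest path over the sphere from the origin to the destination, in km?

Haversine: a = sin²(Δφ/2)+cos φ₁ cos φ₂ sin²(Δλ/2) = 0.44550;  σ = 2·atan2(√a,√(1−a))
σ = 83.742° → d = Rσ = 6366·1.46158 = 9304 km

9304 km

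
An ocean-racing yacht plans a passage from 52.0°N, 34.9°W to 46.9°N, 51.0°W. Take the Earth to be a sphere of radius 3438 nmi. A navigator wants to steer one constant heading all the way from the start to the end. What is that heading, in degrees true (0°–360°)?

Δψ = ln[tan(π/4+φ₂/2)/tan(π/4+φ₁/2)] = -0.1371
Δλ = -0.2810 rad (taken the short way round)
course = atan2(Δλ, Δψ) = 243.99°

244.0°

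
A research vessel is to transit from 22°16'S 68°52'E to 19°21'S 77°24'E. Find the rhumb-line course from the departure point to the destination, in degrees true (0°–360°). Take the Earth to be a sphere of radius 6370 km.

Meridional parts: M(φ₁)=-0.3988, M(φ₂)=-0.3443 → ΔM = +0.0545;  Δλ = +0.1489 rad
tan C = Δλ / ΔM = +2.7345 → C = 69.91°

69.9°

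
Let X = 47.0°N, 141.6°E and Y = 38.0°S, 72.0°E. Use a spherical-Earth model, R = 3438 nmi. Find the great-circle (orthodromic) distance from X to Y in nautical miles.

6315 nmi

cos σ = sin φ₁ sin φ₂ + cos φ₁ cos φ₂ cos Δλ
      = sin(47.00°)sin(-38.00°) + cos(47.00°)cos(-38.00°)cos(-69.60°) = -0.2629
σ = 105.244° → d = Rσ = 3438·1.83686 = 6315 nmi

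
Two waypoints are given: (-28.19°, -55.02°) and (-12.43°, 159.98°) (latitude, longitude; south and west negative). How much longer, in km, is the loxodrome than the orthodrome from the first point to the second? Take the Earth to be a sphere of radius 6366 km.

Great circle: cos σ = sin φ₁ sin φ₂ + cos φ₁ cos φ₂ cos Δλ,  σ = 2.2185 rad → d_gc = 14123.19 km
Rhumb line: Δψ = +0.2945, q = Δφ/Δψ = 0.9341, d_rh = R√(Δφ²+q²Δλ²) = 15149.67 km
Excess = 15149.67 − 14123.19 = 1026.48 ≈ 1026 km

1026 km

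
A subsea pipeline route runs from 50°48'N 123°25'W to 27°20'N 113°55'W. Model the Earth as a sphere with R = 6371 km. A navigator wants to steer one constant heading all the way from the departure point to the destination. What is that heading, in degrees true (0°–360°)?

162.8°

Meridional parts: M(φ₁)=+1.0326, M(φ₂)=+0.4963 → ΔM = -0.5363;  Δλ = +0.1658 rad
tan C = Δλ / ΔM = -0.3091 → C = 162.82°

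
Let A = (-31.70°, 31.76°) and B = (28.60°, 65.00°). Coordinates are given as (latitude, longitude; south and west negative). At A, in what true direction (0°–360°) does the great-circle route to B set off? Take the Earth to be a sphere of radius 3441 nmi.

31.2°

N = sin Δλ·cos φ₂ = +0.4813;  D = cos φ₁ sin φ₂ − sin φ₁ cos φ₂ cos Δλ = +0.7931
initial course = atan2(N, D) = 31.25°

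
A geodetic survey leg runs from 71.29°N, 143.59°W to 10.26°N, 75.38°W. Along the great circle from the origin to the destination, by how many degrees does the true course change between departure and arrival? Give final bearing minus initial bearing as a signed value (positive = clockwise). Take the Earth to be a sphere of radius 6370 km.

+54.3°

Initial bearing θ₁ = atan2(sin Δλ cos φ₂, cos φ₁ sin φ₂ − sin φ₁ cos φ₂ cos Δλ) = 107.54°
Final bearing θ₂ = (initial bearing from the destination back to the start) + 180° = 161.89°
Δθ = θ₂ − θ₁ = +54.3°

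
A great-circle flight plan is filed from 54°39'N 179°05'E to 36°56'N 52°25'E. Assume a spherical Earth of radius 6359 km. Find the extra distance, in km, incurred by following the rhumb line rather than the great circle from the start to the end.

Great circle: cos σ = sin φ₁ sin φ₂ + cos φ₁ cos φ₂ cos Δλ,  σ = 1.3552 rad → d_gc = 8617.7 km
Rhumb line: Δψ = -0.4491, q = Δφ/Δψ = 0.6885, d_rh = R√(Δφ²+q²Δλ²) = 9877.0 km
Excess = 9877.0 − 8617.7 = 1259.3 ≈ 1259 km

1259 km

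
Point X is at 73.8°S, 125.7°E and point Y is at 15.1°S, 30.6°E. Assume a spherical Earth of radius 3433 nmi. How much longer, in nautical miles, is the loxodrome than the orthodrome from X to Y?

331 nmi

Great circle: cos σ = sin φ₁ sin φ₂ + cos φ₁ cos φ₂ cos Δλ,  σ = 1.3426 rad → d_gc = 4609.2 nmi
Rhumb line: Δψ = +1.6830, q = Δφ/Δψ = 0.6087, d_rh = R√(Δφ²+q²Δλ²) = 4939.8 nmi
Excess = 4939.8 − 4609.2 = 330.6 ≈ 331 nmi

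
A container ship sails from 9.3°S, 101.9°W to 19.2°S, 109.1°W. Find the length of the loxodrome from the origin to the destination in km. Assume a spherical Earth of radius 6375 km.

Δψ = ln[tan(π/4+φ₂/2)/tan(π/4+φ₁/2)] = -0.1785;  Δφ = -0.1728 rad,  Δλ = -0.1257 rad
q = Δφ/Δψ = 0.9679
d = R·√(Δφ² + q²Δλ²) = 6375·0.21130 = 1347 km

1347 km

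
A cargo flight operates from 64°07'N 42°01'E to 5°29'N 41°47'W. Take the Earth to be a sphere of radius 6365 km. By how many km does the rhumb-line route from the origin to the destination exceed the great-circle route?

Great circle: cos σ = sin φ₁ sin φ₂ + cos φ₁ cos φ₂ cos Δλ,  σ = 1.4375 rad → d_gc = 9149.7 km
Rhumb line: Δψ = -1.3747, q = Δφ/Δψ = 0.7444, d_rh = R√(Δφ²+q²Δλ²) = 9510.6 km
Excess = 9510.6 − 9149.7 = 360.9 ≈ 361 km

361 km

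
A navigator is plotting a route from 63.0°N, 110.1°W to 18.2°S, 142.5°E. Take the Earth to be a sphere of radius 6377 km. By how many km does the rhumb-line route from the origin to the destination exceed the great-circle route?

Great circle: cos σ = sin φ₁ sin φ₂ + cos φ₁ cos φ₂ cos Δλ,  σ = 1.9903 rad → d_gc = 12691.8 km
Rhumb line: Δψ = -1.7499, q = Δφ/Δψ = 0.8099, d_rh = R√(Δφ²+q²Δλ²) = 13243.7 km
Excess = 13243.7 − 12691.8 = 551.9 ≈ 552 km

552 km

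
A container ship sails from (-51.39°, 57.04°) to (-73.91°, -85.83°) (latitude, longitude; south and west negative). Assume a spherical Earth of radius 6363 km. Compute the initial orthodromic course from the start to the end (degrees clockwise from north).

N = sin Δλ·cos φ₂ = -0.1673;  D = cos φ₁ sin φ₂ − sin φ₁ cos φ₂ cos Δλ = -0.7722
initial course = atan2(N, D) = 192.22°

192.2°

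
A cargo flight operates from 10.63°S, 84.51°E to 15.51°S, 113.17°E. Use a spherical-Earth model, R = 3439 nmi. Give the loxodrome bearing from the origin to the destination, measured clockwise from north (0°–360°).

99.9°

Δψ = ln[tan(π/4+φ₂/2)/tan(π/4+φ₁/2)] = -0.0875
Δλ = +0.5002 rad (taken the short way round)
course = atan2(Δλ, Δψ) = 99.92°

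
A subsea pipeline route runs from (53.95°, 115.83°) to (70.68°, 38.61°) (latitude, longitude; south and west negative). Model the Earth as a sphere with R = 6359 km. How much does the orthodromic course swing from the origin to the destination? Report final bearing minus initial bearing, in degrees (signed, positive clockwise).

-71.1°

At departure: θ₁ = atan2(sin Δλ cos φ₂, cos φ₁ sin φ₂ − sin φ₁ cos φ₂ cos Δλ) = 326.97°
At arrival: θ₂ = atan2(sin Δλ cos φ₁, −cos φ₂ sin φ₁ + sin φ₂ cos φ₁ cos Δλ) = 255.85°
Δθ = θ₂ − θ₁ = -71.1°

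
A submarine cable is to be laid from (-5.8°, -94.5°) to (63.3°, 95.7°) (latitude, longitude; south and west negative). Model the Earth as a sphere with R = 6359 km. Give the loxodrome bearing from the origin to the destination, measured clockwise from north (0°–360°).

Meridional parts: M(φ₁)=-0.1014, M(φ₂)=+1.4384 → ΔM = +1.5398;  Δλ = -2.9636 rad
tan C = Δλ / ΔM = -1.9247 → C = 297.46°

297.5°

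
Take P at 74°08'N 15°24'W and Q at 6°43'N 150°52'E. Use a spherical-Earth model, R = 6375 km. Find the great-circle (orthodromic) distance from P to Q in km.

cos σ = sin φ₁ sin φ₂ + cos φ₁ cos φ₂ cos Δλ
      = sin(74.13°)sin(6.72°) + cos(74.13°)cos(6.72°)cos(166.27°) = -0.1513
σ = 98.700° → d = Rσ = 6375·1.72264 = 10982 km

10982 km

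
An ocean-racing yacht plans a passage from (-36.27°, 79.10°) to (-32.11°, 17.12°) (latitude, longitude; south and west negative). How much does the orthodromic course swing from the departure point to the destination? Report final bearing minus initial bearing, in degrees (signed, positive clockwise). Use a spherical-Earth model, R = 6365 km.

+37.3°

At departure: θ₁ = atan2(sin Δλ cos φ₂, cos φ₁ sin φ₂ − sin φ₁ cos φ₂ cos Δλ) = 255.52°
At arrival: θ₂ = atan2(sin Δλ cos φ₁, −cos φ₂ sin φ₁ + sin φ₂ cos φ₁ cos Δλ) = 292.84°
Δθ = θ₂ − θ₁ = +37.3°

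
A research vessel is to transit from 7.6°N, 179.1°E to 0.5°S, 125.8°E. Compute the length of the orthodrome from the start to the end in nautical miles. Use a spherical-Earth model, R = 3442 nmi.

Haversine: a = sin²(Δφ/2)+cos φ₁ cos φ₂ sin²(Δλ/2) = 0.20440;  σ = 2·atan2(√a,√(1−a))
σ = 53.758° → d = Rσ = 3442·0.93825 = 3229 nmi

3229 nmi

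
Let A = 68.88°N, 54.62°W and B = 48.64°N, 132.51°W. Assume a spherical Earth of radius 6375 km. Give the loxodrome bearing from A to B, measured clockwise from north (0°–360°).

242.6°

Meridional parts: M(φ₁)=+1.6797, M(φ₂)=+0.9743 → ΔM = -0.7055;  Δλ = -1.3594 rad
tan C = Δλ / ΔM = +1.9270 → C = 242.57°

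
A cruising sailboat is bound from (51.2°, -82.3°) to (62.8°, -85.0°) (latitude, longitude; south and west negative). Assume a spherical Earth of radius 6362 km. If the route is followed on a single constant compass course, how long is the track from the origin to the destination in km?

1298 km

Δψ = ln[tan(π/4+φ₂/2)/tan(π/4+φ₁/2)] = +0.3754;  Δφ = +0.2025 rad,  Δλ = -0.0471 rad
q = Δφ/Δψ = 0.5393
d = R·√(Δφ² + q²Δλ²) = 6362·0.20405 = 1298 km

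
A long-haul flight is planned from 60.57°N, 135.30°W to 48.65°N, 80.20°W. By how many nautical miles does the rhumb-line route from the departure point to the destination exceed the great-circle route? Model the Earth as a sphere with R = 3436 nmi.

Great circle: cos σ = sin φ₁ sin φ₂ + cos φ₁ cos φ₂ cos Δλ,  σ = 0.5743 rad → d_gc = 1973.5 nmi
Rhumb line: Δψ = -0.3625, q = Δφ/Δψ = 0.5739, d_rh = R√(Δφ²+q²Δλ²) = 2026.6 nmi
Excess = 2026.6 − 1973.5 = 53.1 ≈ 53 nmi

53 nmi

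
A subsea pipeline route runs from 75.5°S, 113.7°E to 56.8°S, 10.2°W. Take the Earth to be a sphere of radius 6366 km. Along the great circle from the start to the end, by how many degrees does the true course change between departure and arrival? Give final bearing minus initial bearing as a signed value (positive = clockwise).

+120.2°

At departure: θ₁ = atan2(sin Δλ cos φ₂, cos φ₁ sin φ₂ − sin φ₁ cos φ₂ cos Δλ) = 221.98°
At arrival: θ₂ = atan2(sin Δλ cos φ₁, −cos φ₂ sin φ₁ + sin φ₂ cos φ₁ cos Δλ) = 342.19°
Δθ = θ₂ − θ₁ = +120.2°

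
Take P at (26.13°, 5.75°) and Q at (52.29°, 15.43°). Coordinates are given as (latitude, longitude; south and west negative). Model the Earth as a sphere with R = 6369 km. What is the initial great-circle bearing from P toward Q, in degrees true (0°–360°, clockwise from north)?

θ = atan2( sin Δλ·cos φ₂ ,  cos φ₁ sin φ₂ − sin φ₁ cos φ₂ cos Δλ )
  = atan2(+0.1028, +0.4447) = 13.02°

13.0°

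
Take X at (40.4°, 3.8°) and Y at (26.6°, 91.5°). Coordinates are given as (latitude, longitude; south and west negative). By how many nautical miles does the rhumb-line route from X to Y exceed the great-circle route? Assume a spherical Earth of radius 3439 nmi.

Great circle: cos σ = sin φ₁ sin φ₂ + cos φ₁ cos φ₂ cos Δλ,  σ = 1.2477 rad → d_gc = 4290.75 nmi
Rhumb line: Δψ = -0.2902, q = Δφ/Δψ = 0.8301, d_rh = R√(Δφ²+q²Δλ²) = 4447.34 nmi
Excess = 4447.34 − 4290.75 = 156.59 ≈ 157 nmi

157 nmi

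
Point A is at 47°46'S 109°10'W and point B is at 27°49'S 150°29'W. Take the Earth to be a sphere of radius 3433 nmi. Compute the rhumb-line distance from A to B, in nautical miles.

2274 nmi

Rhumb course C = atan2(Δλ, Δψ) with Δψ = ln[tan(π/4+φ₂/2)/tan(π/4+φ₁/2)] = +0.4456, Δλ = -0.7211 → C = 301.71°
d = R·|Δφ| / |cos C| = 3433·0.34819 / 0.52569 = 2274 nmi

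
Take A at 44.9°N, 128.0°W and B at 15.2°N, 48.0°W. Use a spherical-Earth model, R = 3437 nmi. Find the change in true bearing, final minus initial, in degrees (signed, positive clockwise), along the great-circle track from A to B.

At departure: θ₁ = atan2(sin Δλ cos φ₂, cos φ₁ sin φ₂ − sin φ₁ cos φ₂ cos Δλ) = 85.94°
At arrival: θ₂ = atan2(sin Δλ cos φ₁, −cos φ₂ sin φ₁ + sin φ₂ cos φ₁ cos Δλ) = 132.93°
Δθ = θ₂ − θ₁ = +47.0°

+47.0°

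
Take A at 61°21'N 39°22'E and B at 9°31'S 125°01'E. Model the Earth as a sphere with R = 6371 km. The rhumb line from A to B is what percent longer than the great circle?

2.9%

Great circle: σ = 1.6802 rad → d_gc = Rσ = 10704.8 km
Rhumb: Δφ = -1.2369, Δλ = +1.4949, Δψ = -1.5319, q = Δφ/Δψ = 0.8074 → d_rh = R√(Δφ²+q²Δλ²) = 11010.0 km
Excess = (11010.0 − 10704.8) / 10704.8 = 305.2 / 10704.8 = 2.851% ≈ 2.9%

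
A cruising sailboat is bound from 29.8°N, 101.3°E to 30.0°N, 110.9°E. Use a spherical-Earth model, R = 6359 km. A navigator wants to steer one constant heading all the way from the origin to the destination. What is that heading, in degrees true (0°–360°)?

Δψ = ln[tan(π/4+φ₂/2)/tan(π/4+φ₁/2)] = +0.0040
Δλ = +0.1676 rad (taken the short way round)
course = atan2(Δλ, Δψ) = 88.62°

88.6°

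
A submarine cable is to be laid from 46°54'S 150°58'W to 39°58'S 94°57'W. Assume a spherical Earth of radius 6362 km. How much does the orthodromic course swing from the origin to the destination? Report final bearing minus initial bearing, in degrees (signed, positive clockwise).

-40.2°

At departure: θ₁ = atan2(sin Δλ cos φ₂, cos φ₁ sin φ₂ − sin φ₁ cos φ₂ cos Δλ) = 101.22°
At arrival: θ₂ = atan2(sin Δλ cos φ₁, −cos φ₂ sin φ₁ + sin φ₂ cos φ₁ cos Δλ) = 60.98°
Δθ = θ₂ − θ₁ = -40.2°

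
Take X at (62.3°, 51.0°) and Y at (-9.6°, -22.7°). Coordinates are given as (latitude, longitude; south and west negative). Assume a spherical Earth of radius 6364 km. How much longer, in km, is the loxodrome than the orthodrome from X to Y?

211 km

Great circle: cos σ = sin φ₁ sin φ₂ + cos φ₁ cos φ₂ cos Δλ,  σ = 1.5898 rad → d_gc = 10117.58 km
Rhumb line: Δψ = -1.5685, q = Δφ/Δψ = 0.8000, d_rh = R√(Δφ²+q²Δλ²) = 10328.12 km
Excess = 10328.12 − 10117.58 = 210.54 ≈ 211 km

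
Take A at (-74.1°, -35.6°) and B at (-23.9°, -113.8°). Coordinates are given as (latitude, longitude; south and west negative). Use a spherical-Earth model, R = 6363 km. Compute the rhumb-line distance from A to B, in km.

7452 km

Δψ = ln[tan(π/4+φ₂/2)/tan(π/4+φ₁/2)] = +1.5388;  Δφ = +0.8762 rad,  Δλ = -1.3648 rad
q = Δφ/Δψ = 0.5694
d = R·√(Δφ² + q²Δλ²) = 6363·1.17112 = 7452 km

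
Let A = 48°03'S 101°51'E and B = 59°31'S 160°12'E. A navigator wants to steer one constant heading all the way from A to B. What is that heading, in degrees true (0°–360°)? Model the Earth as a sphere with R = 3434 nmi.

Δψ = ln[tan(π/4+φ₂/2)/tan(π/4+φ₁/2)] = -0.3414
Δλ = +1.0184 rad (taken the short way round)
course = atan2(Δλ, Δψ) = 108.53°

108.5°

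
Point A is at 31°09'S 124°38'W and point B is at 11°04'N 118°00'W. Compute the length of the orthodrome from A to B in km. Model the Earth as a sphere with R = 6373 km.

cos σ = sin φ₁ sin φ₂ + cos φ₁ cos φ₂ cos Δλ
      = sin(-31.15°)sin(11.07°) + cos(-31.15°)cos(11.07°)cos(6.63°) = 0.7350
σ = 42.694° → d = Rσ = 6373·0.74515 = 4749 km

4749 km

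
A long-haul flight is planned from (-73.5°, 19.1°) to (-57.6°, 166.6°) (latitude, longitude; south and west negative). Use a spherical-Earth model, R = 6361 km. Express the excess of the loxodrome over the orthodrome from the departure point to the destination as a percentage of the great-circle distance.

29.6%

Great circle: σ = 0.8214 rad → d_gc = Rσ = 5224.8 km
Rhumb: Δφ = +0.2775, Δλ = +2.5744, Δψ = +0.6950, q = Δφ/Δψ = 0.3993 → d_rh = R√(Δφ²+q²Δλ²) = 6772.6 km
Excess = (6772.6 − 5224.8) / 5224.8 = 1547.8 / 5224.8 = 29.62% ≈ 29.6%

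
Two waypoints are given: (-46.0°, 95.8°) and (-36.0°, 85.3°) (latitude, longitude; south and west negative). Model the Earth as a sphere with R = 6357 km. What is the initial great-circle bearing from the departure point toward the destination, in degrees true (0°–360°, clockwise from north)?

θ = atan2( sin Δλ·cos φ₂ ,  cos φ₁ sin φ₂ − sin φ₁ cos φ₂ cos Δλ )
  = atan2(-0.1474, +0.1639) = 318.03°

318.0°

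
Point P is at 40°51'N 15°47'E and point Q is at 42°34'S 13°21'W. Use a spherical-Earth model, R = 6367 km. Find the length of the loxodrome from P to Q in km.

9724 km

Rhumb course C = atan2(Δλ, Δψ) with Δψ = ln[tan(π/4+φ₂/2)/tan(π/4+φ₁/2)] = -1.6049, Δλ = -0.5085 → C = 197.58°
d = R·|Δφ| / |cos C| = 6367·1.45590 / 0.95330 = 9724 km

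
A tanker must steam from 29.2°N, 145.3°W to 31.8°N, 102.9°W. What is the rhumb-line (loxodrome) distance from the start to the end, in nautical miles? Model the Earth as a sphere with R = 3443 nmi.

Δψ = ln[tan(π/4+φ₂/2)/tan(π/4+φ₁/2)] = +0.0527;  Δφ = +0.0454 rad,  Δλ = +0.7400 rad
q = Δφ/Δψ = 0.8615
d = R·√(Δφ² + q²Δλ²) = 3443·0.63914 = 2201 nmi

2201 nmi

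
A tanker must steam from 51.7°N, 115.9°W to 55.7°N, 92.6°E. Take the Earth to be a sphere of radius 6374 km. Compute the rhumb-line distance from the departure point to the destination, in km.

Δψ = ln[tan(π/4+φ₂/2)/tan(π/4+φ₁/2)] = +0.1180;  Δφ = +0.0698 rad,  Δλ = -2.6442 rad
q = Δφ/Δψ = 0.5914
d = R·√(Δφ² + q²Δλ²) = 6374·1.56545 = 9978 km

9978 km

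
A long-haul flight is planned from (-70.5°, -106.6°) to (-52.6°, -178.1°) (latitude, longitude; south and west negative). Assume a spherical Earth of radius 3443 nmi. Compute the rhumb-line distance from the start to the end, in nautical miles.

2253 nmi

Rhumb course C = atan2(Δλ, Δψ) with Δψ = ln[tan(π/4+φ₂/2)/tan(π/4+φ₁/2)] = +0.6780, Δλ = -1.2479 → C = 298.51°
d = R·|Δφ| / |cos C| = 3443·0.31241 / 0.47737 = 2253 nmi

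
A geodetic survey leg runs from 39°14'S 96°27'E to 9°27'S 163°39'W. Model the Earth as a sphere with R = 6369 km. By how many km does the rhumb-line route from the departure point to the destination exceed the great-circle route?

312 km

Great circle: cos σ = sin φ₁ sin φ₂ + cos φ₁ cos φ₂ cos Δλ,  σ = 1.5983 rad → d_gc = 10179.70 km
Rhumb line: Δψ = +0.5799, q = Δφ/Δψ = 0.8965, d_rh = R√(Δφ²+q²Δλ²) = 10491.22 km
Excess = 10491.22 − 10179.70 = 311.52 ≈ 312 km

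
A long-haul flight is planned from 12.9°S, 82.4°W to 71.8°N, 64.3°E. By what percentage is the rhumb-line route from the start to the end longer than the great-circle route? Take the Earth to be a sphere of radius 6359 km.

14.7%

Great circle: σ = 2.0562 rad → d_gc = Rσ = 13075.2 km
Rhumb: Δφ = +1.4783, Δλ = +2.5604, Δψ = +2.0586, q = Δφ/Δψ = 0.7181 → d_rh = R√(Δφ²+q²Δλ²) = 15002.5 km
Excess = (15002.5 − 13075.2) / 13075.2 = 1927.3 / 13075.2 = 14.74% ≈ 14.7%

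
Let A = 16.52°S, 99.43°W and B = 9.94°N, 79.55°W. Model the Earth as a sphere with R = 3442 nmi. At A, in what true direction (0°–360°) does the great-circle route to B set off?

38.0°

N = sin Δλ·cos φ₂ = +0.3349;  D = cos φ₁ sin φ₂ − sin φ₁ cos φ₂ cos Δλ = +0.4289
initial course = atan2(N, D) = 37.99°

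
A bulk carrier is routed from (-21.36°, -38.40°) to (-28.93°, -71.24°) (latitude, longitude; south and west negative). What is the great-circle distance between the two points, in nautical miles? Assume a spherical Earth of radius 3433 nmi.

Haversine: a = sin²(Δφ/2)+cos φ₁ cos φ₂ sin²(Δλ/2) = 0.06949;  σ = 2·atan2(√a,√(1−a))
σ = 30.568° → d = Rσ = 3433·0.53352 = 1832 nmi

1832 nmi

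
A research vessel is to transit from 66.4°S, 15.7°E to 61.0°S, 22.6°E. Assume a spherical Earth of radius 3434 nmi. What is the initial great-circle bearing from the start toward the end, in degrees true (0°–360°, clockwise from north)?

θ = atan2( sin Δλ·cos φ₂ ,  cos φ₁ sin φ₂ − sin φ₁ cos φ₂ cos Δλ )
  = atan2(+0.0582, +0.0909) = 32.65°

32.7°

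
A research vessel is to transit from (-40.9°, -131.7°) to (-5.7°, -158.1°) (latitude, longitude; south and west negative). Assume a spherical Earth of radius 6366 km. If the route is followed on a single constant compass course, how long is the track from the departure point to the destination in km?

Rhumb course C = atan2(Δλ, Δψ) with Δψ = ln[tan(π/4+φ₂/2)/tan(π/4+φ₁/2)] = +0.6839, Δλ = -0.4608 → C = 326.03°
d = R·|Δφ| / |cos C| = 6366·0.61436 / 0.82934 = 4716 km

4716 km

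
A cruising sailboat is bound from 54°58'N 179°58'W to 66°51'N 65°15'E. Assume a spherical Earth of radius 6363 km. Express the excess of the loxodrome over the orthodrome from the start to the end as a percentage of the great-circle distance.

Great circle: σ = 0.8523 rad → d_gc = Rσ = 5422.9 km
Rhumb: Δφ = +0.2074, Δλ = -2.0033, Δψ = +0.4324, q = Δφ/Δψ = 0.4796 → d_rh = R√(Δφ²+q²Δλ²) = 6254.8 km
Excess = (6254.8 − 5422.9) / 5422.9 = 831.9 / 5422.9 = 15.34% ≈ 15.3%

15.3%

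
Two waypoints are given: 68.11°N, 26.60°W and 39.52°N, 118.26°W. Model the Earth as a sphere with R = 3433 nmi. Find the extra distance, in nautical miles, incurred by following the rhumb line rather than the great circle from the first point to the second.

261 nmi

Great circle: cos σ = sin φ₁ sin φ₂ + cos φ₁ cos φ₂ cos Δλ,  σ = 0.9494 rad → d_gc = 3259.4 nmi
Rhumb line: Δψ = -0.8911, q = Δφ/Δψ = 0.5600, d_rh = R√(Δφ²+q²Δλ²) = 3520.4 nmi
Excess = 3520.4 − 3259.4 = 261.0 ≈ 261 nmi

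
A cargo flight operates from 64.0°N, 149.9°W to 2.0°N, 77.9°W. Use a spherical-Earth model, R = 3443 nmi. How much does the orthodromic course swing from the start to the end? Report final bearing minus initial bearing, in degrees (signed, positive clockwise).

+49.6°

Initial bearing θ₁ = atan2(sin Δλ cos φ₂, cos φ₁ sin φ₂ − sin φ₁ cos φ₂ cos Δλ) = 105.43°
Final bearing θ₂ = (initial bearing from the destination back to the start) + 180° = 154.99°
Δθ = θ₂ − θ₁ = +49.6°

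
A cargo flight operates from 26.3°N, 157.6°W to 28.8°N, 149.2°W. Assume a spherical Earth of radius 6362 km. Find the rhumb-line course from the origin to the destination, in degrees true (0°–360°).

71.4°

Δψ = ln[tan(π/4+φ₂/2)/tan(π/4+φ₁/2)] = +0.0492
Δλ = +0.1466 rad (taken the short way round)
course = atan2(Δλ, Δψ) = 71.44°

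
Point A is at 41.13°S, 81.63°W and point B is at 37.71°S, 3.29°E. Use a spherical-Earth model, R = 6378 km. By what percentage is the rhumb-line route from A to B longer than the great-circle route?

Great circle: σ = 1.0983 rad → d_gc = Rσ = 7005.0 km
Rhumb: Δφ = +0.0597, Δλ = +1.4821, Δψ = +0.0773, q = Δφ/Δψ = 0.7722 → d_rh = R√(Δφ²+q²Δλ²) = 7310.0 km
Excess = (7310.0 − 7005.0) / 7005.0 = 305.0 / 7005.0 = 4.354% ≈ 4.4%

4.4%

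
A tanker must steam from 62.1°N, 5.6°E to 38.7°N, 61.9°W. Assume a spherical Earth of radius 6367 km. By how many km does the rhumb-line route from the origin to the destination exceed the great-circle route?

Great circle: cos σ = sin φ₁ sin φ₂ + cos φ₁ cos φ₂ cos Δλ,  σ = 0.8061 rad → d_gc = 5132.4 km
Rhumb line: Δψ = -0.6591, q = Δφ/Δψ = 0.6196, d_rh = R√(Δφ²+q²Δλ²) = 5325.6 km
Excess = 5325.6 − 5132.4 = 193.2 ≈ 193 km

193 km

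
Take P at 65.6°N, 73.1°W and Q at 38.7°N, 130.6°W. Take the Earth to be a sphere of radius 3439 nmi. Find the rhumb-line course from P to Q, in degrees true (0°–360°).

231.5°

Meridional parts: M(φ₁)=+1.5315, M(φ₂)=+0.7336 → ΔM = -0.7979;  Δλ = -1.0036 rad
tan C = Δλ / ΔM = +1.2577 → C = 231.51°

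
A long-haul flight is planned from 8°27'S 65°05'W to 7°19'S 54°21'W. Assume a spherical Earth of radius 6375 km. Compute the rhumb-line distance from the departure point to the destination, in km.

Δψ = ln[tan(π/4+φ₂/2)/tan(π/4+φ₁/2)] = +0.0200;  Δφ = +0.0198 rad,  Δλ = +0.1873 rad
q = Δφ/Δψ = 0.9905
d = R·√(Δφ² + q²Δλ²) = 6375·0.18661 = 1190 km

1190 km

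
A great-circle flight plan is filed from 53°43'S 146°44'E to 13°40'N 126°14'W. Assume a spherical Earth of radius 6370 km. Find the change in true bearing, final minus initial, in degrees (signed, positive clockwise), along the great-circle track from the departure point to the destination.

-42.7°

Initial bearing θ₁ = atan2(sin Δλ cos φ₂, cos φ₁ sin φ₂ − sin φ₁ cos φ₂ cos Δλ) = 79.47°
Final bearing θ₂ = (initial bearing from the destination back to the start) + 180° = 36.78°
Δθ = θ₂ − θ₁ = -42.7°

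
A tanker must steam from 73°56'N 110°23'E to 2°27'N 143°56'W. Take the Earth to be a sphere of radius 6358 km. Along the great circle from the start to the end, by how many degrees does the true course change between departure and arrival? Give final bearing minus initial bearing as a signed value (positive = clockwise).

At departure: θ₁ = atan2(sin Δλ cos φ₂, cos φ₁ sin φ₂ − sin φ₁ cos φ₂ cos Δλ) = 74.25°
At arrival: θ₂ = atan2(sin Δλ cos φ₁, −cos φ₂ sin φ₁ + sin φ₂ cos φ₁ cos Δλ) = 164.54°
Δθ = θ₂ − θ₁ = +90.3°

+90.3°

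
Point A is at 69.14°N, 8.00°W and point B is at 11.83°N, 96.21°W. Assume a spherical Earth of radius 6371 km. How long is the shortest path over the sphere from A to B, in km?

8709 km

cos σ = sin φ₁ sin φ₂ + cos φ₁ cos φ₂ cos Δλ
      = sin(69.14°)sin(11.83°) + cos(69.14°)cos(11.83°)cos(-88.21°) = 0.2025
σ = 78.319° → d = Rσ = 6371·1.36693 = 8709 km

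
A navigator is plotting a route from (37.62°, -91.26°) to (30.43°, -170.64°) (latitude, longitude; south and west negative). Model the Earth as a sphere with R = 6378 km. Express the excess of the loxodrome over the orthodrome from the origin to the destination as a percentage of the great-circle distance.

Great circle: σ = 1.1207 rad → d_gc = Rσ = 7147.9 km
Rhumb: Δφ = -0.1255, Δλ = -1.3854, Δψ = -0.1516, q = Δφ/Δψ = 0.8278 → d_rh = R√(Δφ²+q²Δλ²) = 7358.0 km
Excess = (7358.0 − 7147.9) / 7147.9 = 210.1 / 7147.9 = 2.94% ≈ 2.9%

2.9%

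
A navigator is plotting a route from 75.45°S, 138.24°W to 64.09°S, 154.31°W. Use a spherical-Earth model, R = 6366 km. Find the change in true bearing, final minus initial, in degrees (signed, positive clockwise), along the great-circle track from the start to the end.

At departure: θ₁ = atan2(sin Δλ cos φ₂, cos φ₁ sin φ₂ − sin φ₁ cos φ₂ cos Δλ) = 326.17°
At arrival: θ₂ = atan2(sin Δλ cos φ₁, −cos φ₂ sin φ₁ + sin φ₂ cos φ₁ cos Δλ) = 341.33°
Δθ = θ₂ − θ₁ = +15.2°

+15.2°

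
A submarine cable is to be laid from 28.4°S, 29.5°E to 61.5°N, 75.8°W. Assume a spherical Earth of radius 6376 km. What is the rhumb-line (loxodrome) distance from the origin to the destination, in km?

Δψ = ln[tan(π/4+φ₂/2)/tan(π/4+φ₁/2)] = +1.8879;  Δφ = +1.5691 rad,  Δλ = -1.8378 rad
q = Δφ/Δψ = 0.8311
d = R·√(Δφ² + q²Δλ²) = 6376·2.18977 = 13962 km

13962 km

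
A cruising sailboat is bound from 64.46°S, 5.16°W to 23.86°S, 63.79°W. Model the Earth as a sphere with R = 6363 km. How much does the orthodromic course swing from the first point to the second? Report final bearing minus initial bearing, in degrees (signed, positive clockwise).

+45.3°

Initial bearing θ₁ = atan2(sin Δλ cos φ₂, cos φ₁ sin φ₂ − sin φ₁ cos φ₂ cos Δλ) = 288.10°
Final bearing θ₂ = (initial bearing from the destination back to the start) + 180° = 333.38°
Δθ = θ₂ − θ₁ = +45.3°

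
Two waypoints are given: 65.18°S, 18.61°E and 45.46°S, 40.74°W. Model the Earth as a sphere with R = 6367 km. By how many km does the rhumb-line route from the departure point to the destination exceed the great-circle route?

132 km

Great circle: cos σ = sin φ₁ sin φ₂ + cos φ₁ cos φ₂ cos Δλ,  σ = 0.6484 rad → d_gc = 4128.674 km
Rhumb line: Δψ = +0.6211, q = Δφ/Δψ = 0.5541, d_rh = R√(Δφ²+q²Δλ²) = 4261.168 km
Excess = 4261.168 − 4128.674 = 132.494 ≈ 132 km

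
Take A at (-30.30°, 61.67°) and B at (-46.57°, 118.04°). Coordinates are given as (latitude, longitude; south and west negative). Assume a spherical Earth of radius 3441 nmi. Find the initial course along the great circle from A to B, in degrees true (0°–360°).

127.2°

N = sin Δλ·cos φ₂ = +0.5724;  D = cos φ₁ sin φ₂ − sin φ₁ cos φ₂ cos Δλ = -0.4349
initial course = atan2(N, D) = 127.23°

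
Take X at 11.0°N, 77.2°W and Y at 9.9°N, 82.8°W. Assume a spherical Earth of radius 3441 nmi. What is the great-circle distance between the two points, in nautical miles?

337 nmi

cos σ = sin φ₁ sin φ₂ + cos φ₁ cos φ₂ cos Δλ
      = sin(11.00°)sin(9.90°) + cos(11.00°)cos(9.90°)cos(-5.60°) = 0.9952
σ = 5.616° → d = Rσ = 3441·0.09801 = 337 nmi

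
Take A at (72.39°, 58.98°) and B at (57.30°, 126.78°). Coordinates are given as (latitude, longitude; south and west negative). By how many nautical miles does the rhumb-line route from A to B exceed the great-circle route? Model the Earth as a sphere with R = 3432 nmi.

91 nmi

Great circle: cos σ = sin φ₁ sin φ₂ + cos φ₁ cos φ₂ cos Δλ,  σ = 0.5280 rad → d_gc = 1812.0 nmi
Rhumb line: Δψ = -0.6387, q = Δφ/Δψ = 0.4124, d_rh = R√(Δφ²+q²Δλ²) = 1903.1 nmi
Excess = 1903.1 − 1812.0 = 91.1 ≈ 91 nmi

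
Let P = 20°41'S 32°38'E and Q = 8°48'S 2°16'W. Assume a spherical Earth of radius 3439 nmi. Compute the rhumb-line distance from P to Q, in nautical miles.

2144 nmi

Δψ = ln[tan(π/4+φ₂/2)/tan(π/4+φ₁/2)] = +0.2149;  Δφ = +0.2074 rad,  Δλ = -0.6091 rad
q = Δφ/Δψ = 0.9651
d = R·√(Δφ² + q²Δλ²) = 3439·0.62338 = 2144 nmi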